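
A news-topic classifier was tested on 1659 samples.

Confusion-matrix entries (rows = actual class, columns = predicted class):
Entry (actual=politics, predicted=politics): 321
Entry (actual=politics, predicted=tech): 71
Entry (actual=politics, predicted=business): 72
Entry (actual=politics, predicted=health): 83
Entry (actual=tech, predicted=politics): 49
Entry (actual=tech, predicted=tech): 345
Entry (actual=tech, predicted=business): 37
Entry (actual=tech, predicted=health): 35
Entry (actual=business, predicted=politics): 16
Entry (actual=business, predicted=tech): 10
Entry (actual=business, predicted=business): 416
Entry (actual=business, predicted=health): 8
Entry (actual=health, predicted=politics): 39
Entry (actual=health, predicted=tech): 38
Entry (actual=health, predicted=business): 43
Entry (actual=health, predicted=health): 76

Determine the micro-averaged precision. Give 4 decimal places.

Micro-averaging pools counts across classes: ΣTP=1158, ΣFP=501, ΣFN=501.
Micro-precision = TP/(TP+FP) on pooled counts = 0.6980 (equals overall accuracy in single-label multiclass).

0.6980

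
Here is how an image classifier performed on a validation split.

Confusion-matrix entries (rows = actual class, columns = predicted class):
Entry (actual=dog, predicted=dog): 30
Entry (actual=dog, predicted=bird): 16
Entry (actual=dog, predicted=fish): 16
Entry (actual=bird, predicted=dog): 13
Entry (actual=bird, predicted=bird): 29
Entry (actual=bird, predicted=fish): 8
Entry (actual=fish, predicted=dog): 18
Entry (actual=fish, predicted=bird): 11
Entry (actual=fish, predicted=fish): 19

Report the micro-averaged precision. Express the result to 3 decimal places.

Micro-averaging pools counts across classes: ΣTP=78, ΣFP=82, ΣFN=82.
Micro-precision = TP/(TP+FP) on pooled counts = 0.488 (equals overall accuracy in single-label multiclass).

0.488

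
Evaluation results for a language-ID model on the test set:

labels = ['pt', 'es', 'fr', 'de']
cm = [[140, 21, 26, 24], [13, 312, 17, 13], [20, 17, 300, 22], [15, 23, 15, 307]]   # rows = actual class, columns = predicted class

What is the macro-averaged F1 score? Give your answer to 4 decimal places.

Per-class F1 score (2·TP/(2·TP+FP+FN)):
  pt: TP=140, FP=13+20+15=48, FN=21+26+24=71 → 280/399 = 0.70175
  es: TP=312, FP=21+17+23=61, FN=13+17+13=43 → 624/728 = 0.85714
  fr: TP=300, FP=26+17+15=58, FN=20+17+22=59 → 600/717 = 0.83682
  de: TP=307, FP=24+13+22=59, FN=15+23+15=53 → 614/726 = 0.84573
Macro-F1 score = mean = (0.70175 + 0.85714 + 0.83682 + 0.84573) / 4 = 0.8104

0.8104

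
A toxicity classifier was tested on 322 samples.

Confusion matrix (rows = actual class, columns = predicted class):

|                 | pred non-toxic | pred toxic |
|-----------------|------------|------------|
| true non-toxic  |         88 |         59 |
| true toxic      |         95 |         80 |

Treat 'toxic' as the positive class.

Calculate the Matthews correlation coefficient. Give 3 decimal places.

0.056

MCC = (TP·TN − FP·FN) / √((TP+FP)(TP+FN)(TN+FP)(TN+FN))
Numerator = 80·88 − 59·95 = 1435
Denominator = √(139·175·147·183) = √654366825 = 25580.5947
MCC = 1435 / 25580.5947 = 0.056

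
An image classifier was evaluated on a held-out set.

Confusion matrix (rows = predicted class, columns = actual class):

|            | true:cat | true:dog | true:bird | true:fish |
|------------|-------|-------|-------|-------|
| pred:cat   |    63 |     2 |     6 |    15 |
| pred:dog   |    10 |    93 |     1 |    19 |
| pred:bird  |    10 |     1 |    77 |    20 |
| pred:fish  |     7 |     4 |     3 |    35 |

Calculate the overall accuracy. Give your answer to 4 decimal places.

Accuracy = trace / total = (63+93+77+35=268) / 366 = 268/366 = 0.7322

0.7322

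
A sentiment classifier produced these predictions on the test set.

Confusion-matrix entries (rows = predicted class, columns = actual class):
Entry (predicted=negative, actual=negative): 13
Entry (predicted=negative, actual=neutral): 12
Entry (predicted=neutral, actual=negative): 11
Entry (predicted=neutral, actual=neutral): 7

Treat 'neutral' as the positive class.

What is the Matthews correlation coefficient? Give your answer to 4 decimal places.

MCC = (TP·TN − FP·FN) / √((TP+FP)(TP+FN)(TN+FP)(TN+FN))
Numerator = 7·13 − 11·12 = -41
Denominator = √(18·19·24·25) = √205200 = 452.9901
MCC = -41 / 452.9901 = -0.0905

-0.0905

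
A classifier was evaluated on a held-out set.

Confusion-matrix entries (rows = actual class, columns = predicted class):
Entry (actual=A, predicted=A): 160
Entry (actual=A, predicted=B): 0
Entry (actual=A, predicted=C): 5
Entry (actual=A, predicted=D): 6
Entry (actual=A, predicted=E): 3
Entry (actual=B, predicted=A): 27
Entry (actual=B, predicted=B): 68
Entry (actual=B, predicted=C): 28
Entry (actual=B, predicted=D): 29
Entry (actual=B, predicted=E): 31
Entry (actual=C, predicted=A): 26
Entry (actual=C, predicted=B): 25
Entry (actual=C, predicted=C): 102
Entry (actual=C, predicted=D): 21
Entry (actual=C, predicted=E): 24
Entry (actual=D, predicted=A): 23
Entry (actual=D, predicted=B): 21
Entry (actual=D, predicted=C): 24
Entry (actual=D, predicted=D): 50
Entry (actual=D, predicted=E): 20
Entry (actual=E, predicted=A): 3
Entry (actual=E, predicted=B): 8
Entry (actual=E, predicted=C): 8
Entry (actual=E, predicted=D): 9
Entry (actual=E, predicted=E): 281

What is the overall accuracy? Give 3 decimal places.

Accuracy = trace / total = (160+68+102+50+281=661) / 1002 = 661/1002 = 0.660

0.660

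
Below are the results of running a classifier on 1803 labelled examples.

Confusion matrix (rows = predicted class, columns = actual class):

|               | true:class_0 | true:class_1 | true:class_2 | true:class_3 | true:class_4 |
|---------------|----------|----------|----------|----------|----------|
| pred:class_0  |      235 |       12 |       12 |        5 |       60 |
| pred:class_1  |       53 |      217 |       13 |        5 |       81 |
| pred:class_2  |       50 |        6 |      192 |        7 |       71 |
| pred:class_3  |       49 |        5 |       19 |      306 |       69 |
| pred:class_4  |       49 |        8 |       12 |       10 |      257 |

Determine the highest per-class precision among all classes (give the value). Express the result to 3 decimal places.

Per-class precision (TP/(TP+FP)):
  class_0: TP=235, FP=12+12+5+60=89 → 235/324 = 0.7253
  class_1: TP=217, FP=53+13+5+81=152 → 217/369 = 0.5881
  class_2: TP=192, FP=50+6+7+71=134 → 192/326 = 0.5890
  class_3: TP=306, FP=49+5+19+69=142 → 306/448 = 0.6830
  class_4: TP=257, FP=49+8+12+10=79 → 257/336 = 0.7649
Highest is class 'class_4' with precision = 0.765.

0.765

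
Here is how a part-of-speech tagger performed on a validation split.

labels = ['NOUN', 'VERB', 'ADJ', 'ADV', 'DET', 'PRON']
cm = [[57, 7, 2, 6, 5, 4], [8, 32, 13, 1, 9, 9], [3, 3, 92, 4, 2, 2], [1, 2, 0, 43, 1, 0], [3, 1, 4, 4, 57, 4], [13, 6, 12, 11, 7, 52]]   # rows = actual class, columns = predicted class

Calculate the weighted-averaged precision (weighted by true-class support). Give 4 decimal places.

0.6946

Per-class precision (TP/(TP+FP)):
  NOUN: TP=57, FP=8+3+1+3+13=28 → 57/85 = 0.67059
  VERB: TP=32, FP=7+3+2+1+6=19 → 32/51 = 0.62745
  ADJ: TP=92, FP=2+13+0+4+12=31 → 92/123 = 0.74797
  ADV: TP=43, FP=6+1+4+4+11=26 → 43/69 = 0.62319
  DET: TP=57, FP=5+9+2+1+7=24 → 57/81 = 0.70370
  PRON: TP=52, FP=4+9+2+0+4=19 → 52/71 = 0.73239
Weighted-precision = Σ (supportᵢ/N)·precisionᵢ with N=480: (81/480)·0.67059 + (72/480)·0.62745 + (106/480)·0.74797 + (47/480)·0.62319 + (73/480)·0.70370 + (101/480)·0.73239 = 0.6946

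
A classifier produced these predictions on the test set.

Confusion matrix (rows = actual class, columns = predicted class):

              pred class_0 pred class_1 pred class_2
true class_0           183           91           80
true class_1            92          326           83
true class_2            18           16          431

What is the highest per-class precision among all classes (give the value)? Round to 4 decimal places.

0.7529

Per-class precision (TP/(TP+FP)):
  class_0: TP=183, FP=92+18=110 → 183/293 = 0.62457
  class_1: TP=326, FP=91+16=107 → 326/433 = 0.75289
  class_2: TP=431, FP=80+83=163 → 431/594 = 0.72559
Highest is class 'class_1' with precision = 0.7529.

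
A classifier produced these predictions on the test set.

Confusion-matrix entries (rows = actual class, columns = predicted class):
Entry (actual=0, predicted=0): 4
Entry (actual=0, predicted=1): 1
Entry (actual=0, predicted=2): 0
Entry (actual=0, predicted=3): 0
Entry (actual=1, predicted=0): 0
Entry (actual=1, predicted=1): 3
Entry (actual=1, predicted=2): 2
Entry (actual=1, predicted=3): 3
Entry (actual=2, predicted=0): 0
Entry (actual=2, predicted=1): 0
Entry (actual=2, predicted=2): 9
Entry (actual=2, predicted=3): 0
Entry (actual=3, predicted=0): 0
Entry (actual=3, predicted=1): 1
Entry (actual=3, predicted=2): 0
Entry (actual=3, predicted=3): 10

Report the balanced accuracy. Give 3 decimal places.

0.771

Balanced accuracy = mean of per-class recall.
  0: recall = 4/5 = 0.8000
  1: recall = 3/8 = 0.3750
  2: recall = 9/9 = 1.0000
  3: recall = 10/11 = 0.9091
Mean = (0.8000 + 0.3750 + 1.0000 + 0.9091) / 4 = 0.771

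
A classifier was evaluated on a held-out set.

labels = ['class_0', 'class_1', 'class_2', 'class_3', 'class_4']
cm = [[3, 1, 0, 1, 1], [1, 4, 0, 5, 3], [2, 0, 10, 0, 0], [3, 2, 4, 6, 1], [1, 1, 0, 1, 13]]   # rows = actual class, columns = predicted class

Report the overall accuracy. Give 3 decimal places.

Accuracy = trace / total = (3+4+10+6+13=36) / 63 = 36/63 = 0.571

0.571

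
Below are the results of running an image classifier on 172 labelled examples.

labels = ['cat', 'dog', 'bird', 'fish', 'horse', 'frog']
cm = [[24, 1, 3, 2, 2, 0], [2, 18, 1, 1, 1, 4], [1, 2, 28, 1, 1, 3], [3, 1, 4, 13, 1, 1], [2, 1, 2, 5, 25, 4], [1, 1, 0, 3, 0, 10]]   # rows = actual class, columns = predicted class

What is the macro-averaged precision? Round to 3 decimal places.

0.670

Per-class precision (TP/(TP+FP)):
  cat: TP=24, FP=2+1+3+2+1=9 → 24/33 = 0.7273
  dog: TP=18, FP=1+2+1+1+1=6 → 18/24 = 0.7500
  bird: TP=28, FP=3+1+4+2+0=10 → 28/38 = 0.7368
  fish: TP=13, FP=2+1+1+5+3=12 → 13/25 = 0.5200
  horse: TP=25, FP=2+1+1+1+0=5 → 25/30 = 0.8333
  frog: TP=10, FP=0+4+3+1+4=12 → 10/22 = 0.4545
Macro-precision = mean = (0.7273 + 0.7500 + 0.7368 + 0.5200 + 0.8333 + 0.4545) / 6 = 0.670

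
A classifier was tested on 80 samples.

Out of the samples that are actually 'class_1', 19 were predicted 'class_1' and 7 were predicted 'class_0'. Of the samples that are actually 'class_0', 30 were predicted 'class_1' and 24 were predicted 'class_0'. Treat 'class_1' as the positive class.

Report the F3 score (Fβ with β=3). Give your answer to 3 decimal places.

Fβ = (1+β²)·TP / ((1+β²)·TP + β²·FN + FP), with β²=9
= 10·19 / (10·19 + 9·7 + 30) = 0.671

0.671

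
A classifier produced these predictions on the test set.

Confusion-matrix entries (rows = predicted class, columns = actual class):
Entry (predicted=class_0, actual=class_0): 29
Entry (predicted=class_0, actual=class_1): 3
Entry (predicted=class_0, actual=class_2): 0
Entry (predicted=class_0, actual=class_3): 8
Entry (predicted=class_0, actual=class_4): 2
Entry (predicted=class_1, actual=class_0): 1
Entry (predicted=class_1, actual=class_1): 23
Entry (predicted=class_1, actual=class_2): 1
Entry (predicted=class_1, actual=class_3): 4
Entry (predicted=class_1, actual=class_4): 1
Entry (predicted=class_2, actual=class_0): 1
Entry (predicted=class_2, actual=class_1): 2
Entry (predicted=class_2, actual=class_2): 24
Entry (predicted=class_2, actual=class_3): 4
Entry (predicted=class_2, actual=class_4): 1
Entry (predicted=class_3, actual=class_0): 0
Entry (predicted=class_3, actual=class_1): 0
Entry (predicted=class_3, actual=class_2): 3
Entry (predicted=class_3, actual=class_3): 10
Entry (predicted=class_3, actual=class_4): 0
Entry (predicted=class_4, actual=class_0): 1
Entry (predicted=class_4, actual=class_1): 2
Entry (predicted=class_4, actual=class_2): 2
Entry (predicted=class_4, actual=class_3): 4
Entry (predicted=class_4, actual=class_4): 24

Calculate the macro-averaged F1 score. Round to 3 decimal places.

0.715

Per-class F1 score (2·TP/(2·TP+FP+FN)):
  class_0: TP=29, FP=3+0+8+2=13, FN=1+1+0+1=3 → 58/74 = 0.7838
  class_1: TP=23, FP=1+1+4+1=7, FN=3+2+0+2=7 → 46/60 = 0.7667
  class_2: TP=24, FP=1+2+4+1=8, FN=0+1+3+2=6 → 48/62 = 0.7742
  class_3: TP=10, FP=0+0+3+0=3, FN=8+4+4+4=20 → 20/43 = 0.4651
  class_4: TP=24, FP=1+2+2+4=9, FN=2+1+1+0=4 → 48/61 = 0.7869
Macro-F1 score = mean = (0.7838 + 0.7667 + 0.7742 + 0.4651 + 0.7869) / 5 = 0.715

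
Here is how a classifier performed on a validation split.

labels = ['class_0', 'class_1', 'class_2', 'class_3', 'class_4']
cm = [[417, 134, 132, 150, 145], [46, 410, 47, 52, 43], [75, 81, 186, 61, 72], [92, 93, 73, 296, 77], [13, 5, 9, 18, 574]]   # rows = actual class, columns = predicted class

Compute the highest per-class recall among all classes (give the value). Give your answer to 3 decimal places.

0.927

Per-class recall (TP/(TP+FN)):
  class_0: TP=417, FN=134+132+150+145=561 → 417/978 = 0.4264
  class_1: TP=410, FN=46+47+52+43=188 → 410/598 = 0.6856
  class_2: TP=186, FN=75+81+61+72=289 → 186/475 = 0.3916
  class_3: TP=296, FN=92+93+73+77=335 → 296/631 = 0.4691
  class_4: TP=574, FN=13+5+9+18=45 → 574/619 = 0.9273
Highest is class 'class_4' with recall = 0.927.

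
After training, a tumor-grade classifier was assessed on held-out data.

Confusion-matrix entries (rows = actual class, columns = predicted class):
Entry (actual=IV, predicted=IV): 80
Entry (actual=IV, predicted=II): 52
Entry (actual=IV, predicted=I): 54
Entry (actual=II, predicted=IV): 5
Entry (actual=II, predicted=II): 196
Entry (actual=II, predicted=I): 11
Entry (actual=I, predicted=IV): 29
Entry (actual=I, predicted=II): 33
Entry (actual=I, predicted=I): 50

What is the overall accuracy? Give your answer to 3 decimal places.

Accuracy = trace / total = (80+196+50=326) / 510 = 326/510 = 0.639

0.639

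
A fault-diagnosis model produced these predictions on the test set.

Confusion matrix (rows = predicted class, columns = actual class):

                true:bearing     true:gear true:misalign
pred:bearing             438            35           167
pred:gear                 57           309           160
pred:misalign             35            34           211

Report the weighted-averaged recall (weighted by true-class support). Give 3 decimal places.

0.663

Per-class recall (TP/(TP+FN)):
  bearing: TP=438, FN=57+35=92 → 438/530 = 0.8264
  gear: TP=309, FN=35+34=69 → 309/378 = 0.8175
  misalign: TP=211, FN=167+160=327 → 211/538 = 0.3922
Weighted-recall = Σ (supportᵢ/N)·recallᵢ with N=1446: (530/1446)·0.8264 + (378/1446)·0.8175 + (538/1446)·0.3922 = 0.663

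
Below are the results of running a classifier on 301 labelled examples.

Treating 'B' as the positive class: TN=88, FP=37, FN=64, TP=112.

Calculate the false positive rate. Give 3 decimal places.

0.296

FPR = FP/(FP+TN) = 37/(37+88) = 0.296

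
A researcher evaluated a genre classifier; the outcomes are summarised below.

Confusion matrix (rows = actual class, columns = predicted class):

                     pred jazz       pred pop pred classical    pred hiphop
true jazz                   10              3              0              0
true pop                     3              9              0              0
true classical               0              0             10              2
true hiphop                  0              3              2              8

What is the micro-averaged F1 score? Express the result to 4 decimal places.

0.7400

Micro-averaging pools counts across classes: ΣTP=37, ΣFP=13, ΣFN=13.
Micro-F1 score = 2·TP/(2·TP+FP+FN) on pooled counts = 0.7400 (equals overall accuracy in single-label multiclass).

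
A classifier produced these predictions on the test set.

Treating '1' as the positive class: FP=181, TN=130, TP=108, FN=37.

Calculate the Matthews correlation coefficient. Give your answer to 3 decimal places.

MCC = (TP·TN − FP·FN) / √((TP+FP)(TP+FN)(TN+FP)(TN+FN))
Numerator = 108·130 − 181·37 = 7343
Denominator = √(289·145·311·167) = √2176419985 = 46652.1166
MCC = 7343 / 46652.1166 = 0.157

0.157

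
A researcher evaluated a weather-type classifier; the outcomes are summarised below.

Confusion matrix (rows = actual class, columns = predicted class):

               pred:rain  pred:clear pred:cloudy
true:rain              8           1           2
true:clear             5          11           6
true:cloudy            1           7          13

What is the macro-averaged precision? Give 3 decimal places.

Per-class precision (TP/(TP+FP)):
  rain: TP=8, FP=5+1=6 → 8/14 = 0.5714
  clear: TP=11, FP=1+7=8 → 11/19 = 0.5789
  cloudy: TP=13, FP=2+6=8 → 13/21 = 0.6190
Macro-precision = mean = (0.5714 + 0.5789 + 0.6190) / 3 = 0.590

0.590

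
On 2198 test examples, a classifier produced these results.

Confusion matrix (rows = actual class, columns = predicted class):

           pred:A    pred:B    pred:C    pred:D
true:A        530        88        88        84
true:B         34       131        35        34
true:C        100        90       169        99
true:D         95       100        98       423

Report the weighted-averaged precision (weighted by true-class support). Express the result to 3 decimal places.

0.591

Per-class precision (TP/(TP+FP)):
  A: TP=530, FP=34+100+95=229 → 530/759 = 0.6983
  B: TP=131, FP=88+90+100=278 → 131/409 = 0.3203
  C: TP=169, FP=88+35+98=221 → 169/390 = 0.4333
  D: TP=423, FP=84+34+99=217 → 423/640 = 0.6609
Weighted-precision = Σ (supportᵢ/N)·precisionᵢ with N=2198: (790/2198)·0.6983 + (234/2198)·0.3203 + (458/2198)·0.4333 + (716/2198)·0.6609 = 0.591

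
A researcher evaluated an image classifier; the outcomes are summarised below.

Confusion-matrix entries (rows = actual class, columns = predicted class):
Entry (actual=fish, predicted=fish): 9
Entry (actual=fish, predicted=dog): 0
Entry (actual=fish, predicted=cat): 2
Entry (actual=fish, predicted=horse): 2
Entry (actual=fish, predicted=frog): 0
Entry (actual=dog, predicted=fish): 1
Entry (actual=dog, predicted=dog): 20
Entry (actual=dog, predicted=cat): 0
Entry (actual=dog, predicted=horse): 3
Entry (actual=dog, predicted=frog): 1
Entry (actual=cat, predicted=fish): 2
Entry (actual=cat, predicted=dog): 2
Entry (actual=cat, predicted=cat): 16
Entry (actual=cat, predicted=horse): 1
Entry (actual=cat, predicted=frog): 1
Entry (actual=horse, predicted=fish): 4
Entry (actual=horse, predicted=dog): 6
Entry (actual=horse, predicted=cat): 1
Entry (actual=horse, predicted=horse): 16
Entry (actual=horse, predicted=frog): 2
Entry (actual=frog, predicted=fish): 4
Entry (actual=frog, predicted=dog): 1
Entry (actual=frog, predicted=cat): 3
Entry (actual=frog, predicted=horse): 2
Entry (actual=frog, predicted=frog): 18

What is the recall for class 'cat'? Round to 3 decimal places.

Take TP from the diagonal, FP from the rest of the 'cat' prediction marginal, FN from the rest of the 'cat' actual marginal.
recall = TP/(TP+FN).
cat: TP=16, FN=2+2+1+1=6 → 16/22 = 0.7273

0.727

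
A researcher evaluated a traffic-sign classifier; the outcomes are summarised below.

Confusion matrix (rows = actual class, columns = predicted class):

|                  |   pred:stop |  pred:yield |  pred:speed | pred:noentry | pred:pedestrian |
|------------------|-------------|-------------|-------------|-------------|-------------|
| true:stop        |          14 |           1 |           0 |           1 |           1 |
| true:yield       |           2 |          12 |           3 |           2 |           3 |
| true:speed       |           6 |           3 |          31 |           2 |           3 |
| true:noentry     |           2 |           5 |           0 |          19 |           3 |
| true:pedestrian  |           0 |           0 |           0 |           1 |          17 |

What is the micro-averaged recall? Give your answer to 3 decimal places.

0.710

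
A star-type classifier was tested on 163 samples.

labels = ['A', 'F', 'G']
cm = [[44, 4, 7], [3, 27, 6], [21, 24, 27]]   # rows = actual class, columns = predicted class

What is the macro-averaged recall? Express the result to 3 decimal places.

0.642

Per-class recall (TP/(TP+FN)):
  A: TP=44, FN=4+7=11 → 44/55 = 0.8000
  F: TP=27, FN=3+6=9 → 27/36 = 0.7500
  G: TP=27, FN=21+24=45 → 27/72 = 0.3750
Macro-recall = mean = (0.8000 + 0.7500 + 0.3750) / 3 = 0.642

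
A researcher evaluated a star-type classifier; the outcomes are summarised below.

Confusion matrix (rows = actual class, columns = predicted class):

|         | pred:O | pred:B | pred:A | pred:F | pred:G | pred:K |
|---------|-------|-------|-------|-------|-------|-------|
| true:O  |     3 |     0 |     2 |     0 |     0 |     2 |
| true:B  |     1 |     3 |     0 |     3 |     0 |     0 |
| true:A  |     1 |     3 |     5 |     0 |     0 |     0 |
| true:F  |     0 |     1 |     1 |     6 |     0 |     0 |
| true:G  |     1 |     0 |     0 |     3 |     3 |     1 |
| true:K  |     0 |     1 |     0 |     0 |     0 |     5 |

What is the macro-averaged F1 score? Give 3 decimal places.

0.552

Per-class F1 score (2·TP/(2·TP+FP+FN)):
  O: TP=3, FP=1+1+0+1+0=3, FN=0+2+0+0+2=4 → 6/13 = 0.4615
  B: TP=3, FP=0+3+1+0+1=5, FN=1+0+3+0+0=4 → 6/15 = 0.4000
  A: TP=5, FP=2+0+1+0+0=3, FN=1+3+0+0+0=4 → 10/17 = 0.5882
  F: TP=6, FP=0+3+0+3+0=6, FN=0+1+1+0+0=2 → 12/20 = 0.6000
  G: TP=3, FP=0+0+0+0+0=0, FN=1+0+0+3+1=5 → 6/11 = 0.5455
  K: TP=5, FP=2+0+0+0+1=3, FN=0+1+0+0+0=1 → 10/14 = 0.7143
Macro-F1 score = mean = (0.4615 + 0.4000 + 0.5882 + 0.6000 + 0.5455 + 0.7143) / 6 = 0.552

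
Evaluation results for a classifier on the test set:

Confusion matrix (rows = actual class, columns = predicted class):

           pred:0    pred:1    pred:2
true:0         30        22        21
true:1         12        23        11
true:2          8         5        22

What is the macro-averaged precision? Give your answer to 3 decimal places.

0.489

Per-class precision (TP/(TP+FP)):
  0: TP=30, FP=12+8=20 → 30/50 = 0.6000
  1: TP=23, FP=22+5=27 → 23/50 = 0.4600
  2: TP=22, FP=21+11=32 → 22/54 = 0.4074
Macro-precision = mean = (0.6000 + 0.4600 + 0.4074) / 3 = 0.489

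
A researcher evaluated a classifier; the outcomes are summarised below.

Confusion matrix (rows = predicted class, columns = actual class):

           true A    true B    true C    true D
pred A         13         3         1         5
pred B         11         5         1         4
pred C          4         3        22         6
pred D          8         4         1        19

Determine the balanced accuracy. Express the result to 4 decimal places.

0.5333

Balanced accuracy = mean of per-class recall.
  A: recall = 13/36 = 0.36111
  B: recall = 5/15 = 0.33333
  C: recall = 22/25 = 0.88000
  D: recall = 19/34 = 0.55882
Mean = (0.36111 + 0.33333 + 0.88000 + 0.55882) / 4 = 0.5333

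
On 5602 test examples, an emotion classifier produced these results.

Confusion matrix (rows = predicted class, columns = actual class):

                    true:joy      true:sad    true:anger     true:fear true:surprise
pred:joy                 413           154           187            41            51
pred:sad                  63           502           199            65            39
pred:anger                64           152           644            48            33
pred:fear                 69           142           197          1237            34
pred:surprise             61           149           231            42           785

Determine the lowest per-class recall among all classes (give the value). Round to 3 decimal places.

Per-class recall (TP/(TP+FN)):
  joy: TP=413, FN=63+64+69+61=257 → 413/670 = 0.6164
  sad: TP=502, FN=154+152+142+149=597 → 502/1099 = 0.4568
  anger: TP=644, FN=187+199+197+231=814 → 644/1458 = 0.4417
  fear: TP=1237, FN=41+65+48+42=196 → 1237/1433 = 0.8632
  surprise: TP=785, FN=51+39+33+34=157 → 785/942 = 0.8333
Lowest is class 'anger' with recall = 0.442.

0.442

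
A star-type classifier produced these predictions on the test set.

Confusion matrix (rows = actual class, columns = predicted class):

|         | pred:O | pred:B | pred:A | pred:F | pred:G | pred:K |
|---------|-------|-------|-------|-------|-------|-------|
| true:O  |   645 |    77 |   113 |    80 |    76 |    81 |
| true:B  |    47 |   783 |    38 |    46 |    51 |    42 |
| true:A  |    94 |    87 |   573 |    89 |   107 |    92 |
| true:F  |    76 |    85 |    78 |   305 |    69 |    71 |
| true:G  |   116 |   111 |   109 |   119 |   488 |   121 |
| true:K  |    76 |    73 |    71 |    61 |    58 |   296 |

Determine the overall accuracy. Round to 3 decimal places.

0.561

Accuracy = trace / total = (645+783+573+305+488+296=3090) / 5504 = 3090/5504 = 0.561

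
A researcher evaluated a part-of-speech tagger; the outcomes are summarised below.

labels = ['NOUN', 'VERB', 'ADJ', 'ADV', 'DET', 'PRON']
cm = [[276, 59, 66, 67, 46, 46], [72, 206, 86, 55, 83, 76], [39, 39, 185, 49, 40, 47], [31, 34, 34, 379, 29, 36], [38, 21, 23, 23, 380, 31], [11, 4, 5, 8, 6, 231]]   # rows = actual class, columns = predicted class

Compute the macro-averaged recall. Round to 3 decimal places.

Per-class recall (TP/(TP+FN)):
  NOUN: TP=276, FN=59+66+67+46+46=284 → 276/560 = 0.4929
  VERB: TP=206, FN=72+86+55+83+76=372 → 206/578 = 0.3564
  ADJ: TP=185, FN=39+39+49+40+47=214 → 185/399 = 0.4637
  ADV: TP=379, FN=31+34+34+29+36=164 → 379/543 = 0.6980
  DET: TP=380, FN=38+21+23+23+31=136 → 380/516 = 0.7364
  PRON: TP=231, FN=11+4+5+8+6=34 → 231/265 = 0.8717
Macro-recall = mean = (0.4929 + 0.3564 + 0.4637 + 0.6980 + 0.7364 + 0.8717) / 6 = 0.603

0.603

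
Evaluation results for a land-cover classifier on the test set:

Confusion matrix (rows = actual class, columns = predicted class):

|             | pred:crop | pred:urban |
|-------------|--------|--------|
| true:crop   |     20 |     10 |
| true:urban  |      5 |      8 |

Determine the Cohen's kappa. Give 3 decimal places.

0.254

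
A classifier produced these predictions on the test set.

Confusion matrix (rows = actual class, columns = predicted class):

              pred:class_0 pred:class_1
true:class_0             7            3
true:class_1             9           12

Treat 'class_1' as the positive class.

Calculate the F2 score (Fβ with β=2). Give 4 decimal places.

Fβ = (1+β²)·TP / ((1+β²)·TP + β²·FN + FP), with β²=4
= 5·12 / (5·12 + 4·9 + 3) = 0.6061

0.6061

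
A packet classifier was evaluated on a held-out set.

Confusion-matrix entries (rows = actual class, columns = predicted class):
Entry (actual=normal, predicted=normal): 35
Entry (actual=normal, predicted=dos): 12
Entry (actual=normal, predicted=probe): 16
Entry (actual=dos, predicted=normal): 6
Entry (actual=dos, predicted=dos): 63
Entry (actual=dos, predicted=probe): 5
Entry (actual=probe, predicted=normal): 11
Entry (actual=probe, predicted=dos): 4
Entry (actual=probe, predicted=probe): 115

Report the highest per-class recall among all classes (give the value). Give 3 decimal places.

0.885

Per-class recall (TP/(TP+FN)):
  normal: TP=35, FN=12+16=28 → 35/63 = 0.5556
  dos: TP=63, FN=6+5=11 → 63/74 = 0.8514
  probe: TP=115, FN=11+4=15 → 115/130 = 0.8846
Highest is class 'probe' with recall = 0.885.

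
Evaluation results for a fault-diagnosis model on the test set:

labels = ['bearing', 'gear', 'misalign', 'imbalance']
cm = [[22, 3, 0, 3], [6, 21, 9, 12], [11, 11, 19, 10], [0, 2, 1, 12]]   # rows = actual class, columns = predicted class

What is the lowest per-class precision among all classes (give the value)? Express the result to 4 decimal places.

0.3243

Per-class precision (TP/(TP+FP)):
  bearing: TP=22, FP=6+11+0=17 → 22/39 = 0.56410
  gear: TP=21, FP=3+11+2=16 → 21/37 = 0.56757
  misalign: TP=19, FP=0+9+1=10 → 19/29 = 0.65517
  imbalance: TP=12, FP=3+12+10=25 → 12/37 = 0.32432
Lowest is class 'imbalance' with precision = 0.3243.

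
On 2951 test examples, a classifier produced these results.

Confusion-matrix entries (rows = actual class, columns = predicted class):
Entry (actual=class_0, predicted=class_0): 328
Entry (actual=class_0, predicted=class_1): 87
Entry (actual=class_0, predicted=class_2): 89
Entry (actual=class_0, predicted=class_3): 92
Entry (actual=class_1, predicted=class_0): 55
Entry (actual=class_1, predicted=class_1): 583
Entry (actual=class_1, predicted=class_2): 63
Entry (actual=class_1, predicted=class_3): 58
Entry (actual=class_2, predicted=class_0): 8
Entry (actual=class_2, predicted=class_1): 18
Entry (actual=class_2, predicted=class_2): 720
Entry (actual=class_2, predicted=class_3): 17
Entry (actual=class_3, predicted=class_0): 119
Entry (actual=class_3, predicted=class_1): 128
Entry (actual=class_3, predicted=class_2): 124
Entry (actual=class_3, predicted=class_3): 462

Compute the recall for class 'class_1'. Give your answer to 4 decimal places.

Treat 'class_1' as positive and all other classes as negative.
recall = TP/(TP+FN).
class_1: TP=583, FN=55+63+58=176 → 583/759 = 0.76812

0.7681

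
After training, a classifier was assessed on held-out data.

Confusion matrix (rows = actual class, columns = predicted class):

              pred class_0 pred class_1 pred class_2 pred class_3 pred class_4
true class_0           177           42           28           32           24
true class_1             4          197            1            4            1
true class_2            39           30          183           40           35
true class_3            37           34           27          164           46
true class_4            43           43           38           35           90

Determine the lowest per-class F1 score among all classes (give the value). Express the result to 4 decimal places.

Per-class F1 score (2·TP/(2·TP+FP+FN)):
  class_0: TP=177, FP=4+39+37+43=123, FN=42+28+32+24=126 → 354/603 = 0.58706
  class_1: TP=197, FP=42+30+34+43=149, FN=4+1+4+1=10 → 394/553 = 0.71248
  class_2: TP=183, FP=28+1+27+38=94, FN=39+30+40+35=144 → 366/604 = 0.60596
  class_3: TP=164, FP=32+4+40+35=111, FN=37+34+27+46=144 → 328/583 = 0.56261
  class_4: TP=90, FP=24+1+35+46=106, FN=43+43+38+35=159 → 180/445 = 0.40449
Lowest is class 'class_4' with F1 score = 0.4045.

0.4045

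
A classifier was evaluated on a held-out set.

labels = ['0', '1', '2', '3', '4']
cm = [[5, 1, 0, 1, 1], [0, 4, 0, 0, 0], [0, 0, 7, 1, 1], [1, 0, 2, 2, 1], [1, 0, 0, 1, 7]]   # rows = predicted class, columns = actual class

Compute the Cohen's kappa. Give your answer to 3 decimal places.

Observed agreement pₒ = trace/N = 25/36 = 0.6944
Expected agreement pₑ = Σ (rowᵢ·colᵢ)/N² = (7·8 + 5·4 + 9·9 + 5·6 + 10·9)/36² = 0.2137
κ = (pₒ − pₑ)/(1 − pₑ) = (0.6944 − 0.2137)/(1 − 0.2137) = 0.611

0.611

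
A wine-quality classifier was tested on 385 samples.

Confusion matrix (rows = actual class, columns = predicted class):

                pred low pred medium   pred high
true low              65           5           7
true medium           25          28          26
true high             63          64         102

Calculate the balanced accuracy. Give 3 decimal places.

0.548

Balanced accuracy = mean of per-class recall.
  low: recall = 65/77 = 0.8442
  medium: recall = 28/79 = 0.3544
  high: recall = 102/229 = 0.4454
Mean = (0.8442 + 0.3544 + 0.4454) / 3 = 0.548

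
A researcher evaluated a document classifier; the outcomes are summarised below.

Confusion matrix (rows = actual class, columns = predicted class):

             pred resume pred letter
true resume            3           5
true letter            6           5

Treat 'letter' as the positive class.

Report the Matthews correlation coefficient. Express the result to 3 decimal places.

MCC = (TP·TN − FP·FN) / √((TP+FP)(TP+FN)(TN+FP)(TN+FN))
Numerator = 5·3 − 5·6 = -15
Denominator = √(10·11·8·9) = √7920 = 88.9944
MCC = -15 / 88.9944 = -0.169

-0.169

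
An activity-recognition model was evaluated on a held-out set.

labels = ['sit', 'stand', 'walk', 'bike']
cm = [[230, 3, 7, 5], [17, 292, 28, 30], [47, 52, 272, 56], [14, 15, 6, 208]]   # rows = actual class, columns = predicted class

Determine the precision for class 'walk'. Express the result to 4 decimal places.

0.8690

Treat 'walk' as positive and all other classes as negative.
precision = TP/(TP+FP).
walk: TP=272, FP=7+28+6=41 → 272/313 = 0.86901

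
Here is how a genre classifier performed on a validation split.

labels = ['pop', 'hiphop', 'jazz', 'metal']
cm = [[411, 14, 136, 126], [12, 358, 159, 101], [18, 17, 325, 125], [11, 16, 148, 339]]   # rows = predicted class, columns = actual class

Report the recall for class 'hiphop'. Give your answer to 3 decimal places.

Treat 'hiphop' as positive and all other classes as negative.
recall = TP/(TP+FN).
hiphop: TP=358, FN=14+17+16=47 → 358/405 = 0.8840

0.884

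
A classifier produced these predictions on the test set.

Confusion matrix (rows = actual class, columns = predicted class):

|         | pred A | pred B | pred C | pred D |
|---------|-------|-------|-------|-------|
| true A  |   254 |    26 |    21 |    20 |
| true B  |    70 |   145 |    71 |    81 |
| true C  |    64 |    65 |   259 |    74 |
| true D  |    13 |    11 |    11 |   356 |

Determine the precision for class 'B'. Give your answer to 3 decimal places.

Treat 'B' as positive and all other classes as negative.
precision = TP/(TP+FP).
B: TP=145, FP=26+65+11=102 → 145/247 = 0.5870

0.587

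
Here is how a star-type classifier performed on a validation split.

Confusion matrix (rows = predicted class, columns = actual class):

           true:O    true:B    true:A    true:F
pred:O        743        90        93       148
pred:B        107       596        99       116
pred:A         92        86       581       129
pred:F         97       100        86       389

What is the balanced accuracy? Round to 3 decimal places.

0.643

Balanced accuracy = mean of per-class recall.
  O: recall = 743/1039 = 0.7151
  B: recall = 596/872 = 0.6835
  A: recall = 581/859 = 0.6764
  F: recall = 389/782 = 0.4974
Mean = (0.7151 + 0.6835 + 0.6764 + 0.4974) / 4 = 0.643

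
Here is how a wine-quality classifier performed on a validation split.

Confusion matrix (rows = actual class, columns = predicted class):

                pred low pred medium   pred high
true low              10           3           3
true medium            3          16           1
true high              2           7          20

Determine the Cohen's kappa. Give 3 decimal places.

Observed agreement pₒ = trace/N = 46/65 = 0.7077
Expected agreement pₑ = Σ (rowᵢ·colᵢ)/N² = (16·15 + 20·26 + 29·24)/65² = 0.3446
κ = (pₒ − pₑ)/(1 − pₑ) = (0.7077 − 0.3446)/(1 − 0.3446) = 0.554

0.554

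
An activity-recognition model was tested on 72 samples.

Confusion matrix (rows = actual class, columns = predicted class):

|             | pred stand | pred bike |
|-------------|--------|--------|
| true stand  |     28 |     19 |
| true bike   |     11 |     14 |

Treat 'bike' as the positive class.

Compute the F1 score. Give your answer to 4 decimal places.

Precision = TP/(TP+FP) = 14/33 = 0.4242
Recall = TP/(TP+FN) = 14/25 = 0.5600
F1 = 2·TP/(2·TP+FP+FN) = 28/58 = 0.4828

0.4828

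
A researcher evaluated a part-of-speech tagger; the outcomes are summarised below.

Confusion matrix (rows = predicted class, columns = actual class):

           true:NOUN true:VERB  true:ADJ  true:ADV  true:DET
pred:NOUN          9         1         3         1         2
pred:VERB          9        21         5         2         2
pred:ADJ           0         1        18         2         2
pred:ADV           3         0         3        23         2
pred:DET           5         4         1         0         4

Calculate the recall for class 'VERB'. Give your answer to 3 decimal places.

0.778

recall = TP/(TP+FN).
VERB: TP=21, FN=1+1+0+4=6 → 21/27 = 0.7778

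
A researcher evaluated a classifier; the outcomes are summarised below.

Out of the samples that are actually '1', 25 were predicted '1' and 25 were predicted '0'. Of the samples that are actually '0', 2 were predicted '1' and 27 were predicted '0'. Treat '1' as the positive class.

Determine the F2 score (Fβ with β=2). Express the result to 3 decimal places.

Fβ = (1+β²)·TP / ((1+β²)·TP + β²·FN + FP), with β²=4
= 5·25 / (5·25 + 4·25 + 2) = 0.551

0.551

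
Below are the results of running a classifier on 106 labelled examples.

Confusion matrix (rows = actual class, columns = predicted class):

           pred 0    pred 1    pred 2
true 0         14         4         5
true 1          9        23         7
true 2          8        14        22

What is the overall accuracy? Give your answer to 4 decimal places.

0.5566

Accuracy = trace / total = (14+23+22=59) / 106 = 59/106 = 0.5566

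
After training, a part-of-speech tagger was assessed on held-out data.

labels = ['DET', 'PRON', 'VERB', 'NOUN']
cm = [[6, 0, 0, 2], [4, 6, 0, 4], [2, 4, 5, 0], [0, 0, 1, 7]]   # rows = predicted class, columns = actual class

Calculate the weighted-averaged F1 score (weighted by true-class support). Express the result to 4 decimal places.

0.5950

Per-class F1 score (2·TP/(2·TP+FP+FN)):
  DET: TP=6, FP=0+0+2=2, FN=4+2+0=6 → 12/20 = 0.60000
  PRON: TP=6, FP=4+0+4=8, FN=0+4+0=4 → 12/24 = 0.50000
  VERB: TP=5, FP=2+4+0=6, FN=0+0+1=1 → 10/17 = 0.58824
  NOUN: TP=7, FP=0+0+1=1, FN=2+4+0=6 → 14/21 = 0.66667
Weighted-F1 score = Σ (supportᵢ/N)·F1 scoreᵢ with N=41: (12/41)·0.60000 + (10/41)·0.50000 + (6/41)·0.58824 + (13/41)·0.66667 = 0.5950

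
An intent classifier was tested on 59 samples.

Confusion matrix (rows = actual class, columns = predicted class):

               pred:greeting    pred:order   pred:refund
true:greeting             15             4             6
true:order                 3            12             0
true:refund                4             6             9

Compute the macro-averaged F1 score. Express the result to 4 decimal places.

0.6055

Per-class F1 score (2·TP/(2·TP+FP+FN)):
  greeting: TP=15, FP=3+4=7, FN=4+6=10 → 30/47 = 0.63830
  order: TP=12, FP=4+6=10, FN=3+0=3 → 24/37 = 0.64865
  refund: TP=9, FP=6+0=6, FN=4+6=10 → 18/34 = 0.52941
Macro-F1 score = mean = (0.63830 + 0.64865 + 0.52941) / 3 = 0.6055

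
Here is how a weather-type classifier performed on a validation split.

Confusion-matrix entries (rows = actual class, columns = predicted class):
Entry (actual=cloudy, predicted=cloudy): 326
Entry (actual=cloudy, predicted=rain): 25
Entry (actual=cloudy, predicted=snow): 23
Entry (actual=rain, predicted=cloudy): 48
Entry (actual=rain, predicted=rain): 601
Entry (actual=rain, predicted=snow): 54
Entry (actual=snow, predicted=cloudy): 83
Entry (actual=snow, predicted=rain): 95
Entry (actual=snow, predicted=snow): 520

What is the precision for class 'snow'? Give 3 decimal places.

precision = TP/(TP+FP).
snow: TP=520, FP=23+54=77 → 520/597 = 0.8710

0.871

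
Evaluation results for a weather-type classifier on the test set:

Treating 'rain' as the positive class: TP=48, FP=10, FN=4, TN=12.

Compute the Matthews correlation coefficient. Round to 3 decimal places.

MCC = (TP·TN − FP·FN) / √((TP+FP)(TP+FN)(TN+FP)(TN+FN))
Numerator = 48·12 − 10·4 = 536
Denominator = √(58·52·22·16) = √1061632 = 1030.3553
MCC = 536 / 1030.3553 = 0.520

0.520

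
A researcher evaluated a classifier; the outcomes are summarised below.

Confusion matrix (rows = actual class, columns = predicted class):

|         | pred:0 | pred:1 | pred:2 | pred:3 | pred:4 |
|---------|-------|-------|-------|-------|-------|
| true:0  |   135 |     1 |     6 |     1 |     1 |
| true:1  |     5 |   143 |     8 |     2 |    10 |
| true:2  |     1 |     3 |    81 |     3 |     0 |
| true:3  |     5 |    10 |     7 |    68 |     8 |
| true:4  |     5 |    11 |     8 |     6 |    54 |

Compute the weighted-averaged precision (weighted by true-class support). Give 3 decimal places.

Per-class precision (TP/(TP+FP)):
  0: TP=135, FP=5+1+5+5=16 → 135/151 = 0.8940
  1: TP=143, FP=1+3+10+11=25 → 143/168 = 0.8512
  2: TP=81, FP=6+8+7+8=29 → 81/110 = 0.7364
  3: TP=68, FP=1+2+3+6=12 → 68/80 = 0.8500
  4: TP=54, FP=1+10+0+8=19 → 54/73 = 0.7397
Weighted-precision = Σ (supportᵢ/N)·precisionᵢ with N=582: (144/582)·0.8940 + (168/582)·0.8512 + (88/582)·0.7364 + (98/582)·0.8500 + (84/582)·0.7397 = 0.828

0.828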